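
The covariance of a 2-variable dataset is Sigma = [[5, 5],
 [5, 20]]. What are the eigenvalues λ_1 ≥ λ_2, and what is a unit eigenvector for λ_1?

Step 1 — characteristic polynomial of 2×2 Sigma:
  det(Sigma - λI) = λ² - trace · λ + det = 0.
  trace = 5 + 20 = 25, det = 5·20 - (5)² = 75.
Step 2 — discriminant:
  Δ = trace² - 4·det = 625 - 300 = 325.
Step 3 — eigenvalues:
  λ = (trace ± √Δ)/2 = (25 ± 18.0278)/2,
  λ_1 = 21.5139,  λ_2 = 3.4861.

Step 4 — unit eigenvector for λ_1: solve (Sigma - λ_1 I)v = 0. First row:
  (5 - 21.5139)·v_x + (5)·v_y = 0, i.e. (-16.5139)·v_x + (5)·v_y = 0,
  so v ∝ (b, λ_1 - a) = (5, 16.5139) = u.
  ||u|| = √((5)² + (16.5139)²) = √(297.7082) ≈ 17.2542,
  v_1 = u/||u|| ≈ (0.2898, 0.9571) (||v_1|| = 1).

λ_1 = 21.5139,  λ_2 = 3.4861;  v_1 ≈ (0.2898, 0.9571)


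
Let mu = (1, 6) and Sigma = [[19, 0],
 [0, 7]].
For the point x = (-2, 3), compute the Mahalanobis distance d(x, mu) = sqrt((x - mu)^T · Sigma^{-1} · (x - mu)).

Step 1 — centre the observation: (x - mu) = (-3, -3).

Step 2 — invert Sigma. det(Sigma) = 19·7 - (0)² = 133.
  Sigma^{-1} = (1/det) · [[d, -b], [-b, a]] = [[0.0526, 0],
 [0, 0.1429]].

Step 3 — form the quadratic (x - mu)^T · Sigma^{-1} · (x - mu):
  Sigma^{-1} · (x - mu) = (-0.1579, -0.4286).
  (x - mu)^T · [Sigma^{-1} · (x - mu)] = (-3)·(-0.1579) + (-3)·(-0.4286) = 1.7594.

Step 4 — take square root: d = √(1.7594) ≈ 1.3264.

d(x, mu) = √(1.7594) ≈ 1.3264


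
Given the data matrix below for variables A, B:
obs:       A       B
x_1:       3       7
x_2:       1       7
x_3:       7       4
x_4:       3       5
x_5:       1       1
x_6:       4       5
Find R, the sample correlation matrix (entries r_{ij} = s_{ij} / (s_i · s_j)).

Step 1 — column means:
  mean(A) = (3 + 1 + 7 + 3 + 1 + 4) / 6 = 19/6 = 3.1667
  mean(B) = (7 + 7 + 4 + 5 + 1 + 5) / 6 = 29/6 = 4.8333

Step 2 — sample variances and covariances s[i,j] = (1/(n-1)) · Σ_k (x_{k,i} - mean_i) · (x_{k,j} - mean_j), with n-1 = 5:
  s[A,A] = ((-0.1667)·(-0.1667) + (-2.1667)·(-2.1667) + (3.8333)·(3.8333) + (-0.1667)·(-0.1667) + (-2.1667)·(-2.1667) + (0.8333)·(0.8333)) / 5 = 24.8333/5 = 4.9667
  s[A,B] = ((-0.1667)·(2.1667) + (-2.1667)·(2.1667) + (3.8333)·(-0.8333) + (-0.1667)·(0.1667) + (-2.1667)·(-3.8333) + (0.8333)·(0.1667)) / 5 = 0.1667/5 = 0.0333
  s[B,B] = ((2.1667)·(2.1667) + (2.1667)·(2.1667) + (-0.8333)·(-0.8333) + (0.1667)·(0.1667) + (-3.8333)·(-3.8333) + (0.1667)·(0.1667)) / 5 = 24.8333/5 = 4.9667
  Sample standard deviations s_i = √(s[i,i]):
  s(A) = √(4.9667) = 2.2286
  s(B) = √(4.9667) = 2.2286

Step 3 — r_{ij} = s_{ij} / (s_i · s_j):
  r[A,A] = 1 (diagonal).
  r[A,B] = 0.0333 / (2.2286 · 2.2286) = 0.0333 / 4.9667 = 0.0067
  r[B,B] = 1 (diagonal).

R is symmetric with unit diagonal. Assembling:

R = [[1, 0.0067],
 [0.0067, 1]]


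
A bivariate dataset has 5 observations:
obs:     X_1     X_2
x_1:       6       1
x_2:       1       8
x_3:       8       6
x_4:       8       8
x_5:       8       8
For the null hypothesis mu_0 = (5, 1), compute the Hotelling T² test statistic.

Step 1 — sample mean vector:
  mean(X_1) = (6 + 1 + 8 + 8 + 8) / 5 = 31/5 = 6.2
  mean(X_2) = (1 + 8 + 6 + 8 + 8) / 5 = 31/5 = 6.2
  x̄ = (6.2, 6.2),  deviation x̄ - mu_0 = (6.2, 6.2) - (5, 1) = (1.2, 5.2).

Step 2 — sample covariance matrix, S[i,j] = (1/(n-1)) · Σ_k (x_{k,i} - mean_i) · (x_{k,j} - mean_j), divisor n-1 = 4:
  S[X_1,X_1] = ((-0.2)·(-0.2) + (-5.2)·(-5.2) + (1.8)·(1.8) + (1.8)·(1.8) + (1.8)·(1.8)) / 4 = 36.8/4 = 9.2
  S[X_1,X_2] = ((-0.2)·(-5.2) + (-5.2)·(1.8) + (1.8)·(-0.2) + (1.8)·(1.8) + (1.8)·(1.8)) / 4 = -2.2/4 = -0.55
  S[X_2,X_2] = ((-5.2)·(-5.2) + (1.8)·(1.8) + (-0.2)·(-0.2) + (1.8)·(1.8) + (1.8)·(1.8)) / 4 = 36.8/4 = 9.2
  S = [[9.2, -0.55],
 [-0.55, 9.2]].

Step 3 — invert S. det(S) = 9.2·9.2 - (-0.55)² = 84.3375.
  S^{-1} = (1/det) · [[d, -b], [-b, a]] = [[0.1091, 0.0065],
 [0.0065, 0.1091]].

Step 4 — quadratic form (x̄ - mu_0)^T · S^{-1} · (x̄ - mu_0):
  S^{-1} · (x̄ - mu_0) = (0.1648, 0.5751),
  (x̄ - mu_0)^T · [...] = (1.2)·(0.1648) + (5.2)·(0.5751) = 3.1881.

Step 5 — scale by n: T² = 5 · 3.1881 = 15.9407.

T² ≈ 15.9407


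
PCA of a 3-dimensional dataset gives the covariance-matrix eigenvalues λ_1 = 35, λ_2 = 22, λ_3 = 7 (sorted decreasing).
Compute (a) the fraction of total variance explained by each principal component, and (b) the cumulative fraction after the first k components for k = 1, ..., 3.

Step 1 — total variance = trace(Sigma) = Σ λ_i = 35 + 22 + 7 = 64.

Step 2 — fraction explained by component i = λ_i / Σ λ:
  PC1: 35/64 = 0.5469
  PC2: 22/64 = 0.3438
  PC3: 7/64 = 0.1094

Step 3 — cumulative fraction after k components = (λ_1 + ... + λ_k) / Σ λ:
  k = 1: 35/64 = 0.5469
  k = 2: (35 + 22)/64 = 57/64 = 0.8906
  k = 3: (35 + 22 + 7)/64 = 64/64 = 1

Summary (fraction, with percent):

explained: PC1 0.5469 (54.69%), PC2 0.3438 (34.38%), PC3 0.1094 (10.94%);  cumulative: 0.5469, 0.8906, 1


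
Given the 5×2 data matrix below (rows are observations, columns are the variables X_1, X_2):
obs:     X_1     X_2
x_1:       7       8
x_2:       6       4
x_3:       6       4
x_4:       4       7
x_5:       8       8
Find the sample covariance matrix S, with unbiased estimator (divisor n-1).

Step 1 — column means:
  mean(X_1) = (7 + 6 + 6 + 4 + 8) / 5 = 31/5 = 6.2
  mean(X_2) = (8 + 4 + 4 + 7 + 8) / 5 = 31/5 = 6.2

Step 2 — sample covariance S[i,j] = (1/(n-1)) · Σ_k (x_{k,i} - mean_i) · (x_{k,j} - mean_j), with n-1 = 4.
  S[X_1,X_1] = ((0.8)·(0.8) + (-0.2)·(-0.2) + (-0.2)·(-0.2) + (-2.2)·(-2.2) + (1.8)·(1.8)) / 4 = 8.8/4 = 2.2
  S[X_1,X_2] = ((0.8)·(1.8) + (-0.2)·(-2.2) + (-0.2)·(-2.2) + (-2.2)·(0.8) + (1.8)·(1.8)) / 4 = 3.8/4 = 0.95
  S[X_2,X_2] = ((1.8)·(1.8) + (-2.2)·(-2.2) + (-2.2)·(-2.2) + (0.8)·(0.8) + (1.8)·(1.8)) / 4 = 16.8/4 = 4.2

S is symmetric (S[j,i] = S[i,j]). Assembling:

S = [[2.2, 0.95],
 [0.95, 4.2]]


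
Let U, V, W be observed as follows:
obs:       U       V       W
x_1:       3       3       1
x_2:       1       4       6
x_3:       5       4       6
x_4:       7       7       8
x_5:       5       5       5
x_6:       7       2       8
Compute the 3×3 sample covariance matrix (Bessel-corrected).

Step 1 — column means:
  mean(U) = (3 + 1 + 5 + 7 + 5 + 7) / 6 = 28/6 = 4.6667
  mean(V) = (3 + 4 + 4 + 7 + 5 + 2) / 6 = 25/6 = 4.1667
  mean(W) = (1 + 6 + 6 + 8 + 5 + 8) / 6 = 34/6 = 5.6667

Step 2 — sample covariance S[i,j] = (1/(n-1)) · Σ_k (x_{k,i} - mean_i) · (x_{k,j} - mean_j), with n-1 = 5.
  S[U,U] = ((-1.6667)·(-1.6667) + (-3.6667)·(-3.6667) + (0.3333)·(0.3333) + (2.3333)·(2.3333) + (0.3333)·(0.3333) + (2.3333)·(2.3333)) / 5 = 27.3333/5 = 5.4667
  S[U,V] = ((-1.6667)·(-1.1667) + (-3.6667)·(-0.1667) + (0.3333)·(-0.1667) + (2.3333)·(2.8333) + (0.3333)·(0.8333) + (2.3333)·(-2.1667)) / 5 = 4.3333/5 = 0.8667
  S[U,W] = ((-1.6667)·(-4.6667) + (-3.6667)·(0.3333) + (0.3333)·(0.3333) + (2.3333)·(2.3333) + (0.3333)·(-0.6667) + (2.3333)·(2.3333)) / 5 = 17.3333/5 = 3.4667
  S[V,V] = ((-1.1667)·(-1.1667) + (-0.1667)·(-0.1667) + (-0.1667)·(-0.1667) + (2.8333)·(2.8333) + (0.8333)·(0.8333) + (-2.1667)·(-2.1667)) / 5 = 14.8333/5 = 2.9667
  S[V,W] = ((-1.1667)·(-4.6667) + (-0.1667)·(0.3333) + (-0.1667)·(0.3333) + (2.8333)·(2.3333) + (0.8333)·(-0.6667) + (-2.1667)·(2.3333)) / 5 = 6.3333/5 = 1.2667
  S[W,W] = ((-4.6667)·(-4.6667) + (0.3333)·(0.3333) + (0.3333)·(0.3333) + (2.3333)·(2.3333) + (-0.6667)·(-0.6667) + (2.3333)·(2.3333)) / 5 = 33.3333/5 = 6.6667

S is symmetric (S[j,i] = S[i,j]). Assembling:

S = [[5.4667, 0.8667, 3.4667],
 [0.8667, 2.9667, 1.2667],
 [3.4667, 1.2667, 6.6667]]


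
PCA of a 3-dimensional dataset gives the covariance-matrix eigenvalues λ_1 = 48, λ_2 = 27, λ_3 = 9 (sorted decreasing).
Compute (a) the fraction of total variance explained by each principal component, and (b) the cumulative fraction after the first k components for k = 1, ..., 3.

Step 1 — total variance = trace(Sigma) = Σ λ_i = 48 + 27 + 9 = 84.

Step 2 — fraction explained by component i = λ_i / Σ λ:
  PC1: 48/84 = 0.5714
  PC2: 27/84 = 0.3214
  PC3: 9/84 = 0.1071

Step 3 — cumulative fraction after k components = (λ_1 + ... + λ_k) / Σ λ:
  k = 1: 48/84 = 0.5714
  k = 2: (48 + 27)/84 = 75/84 = 0.8929
  k = 3: (48 + 27 + 9)/84 = 84/84 = 1

Summary (fraction, with percent):

explained: PC1 0.5714 (57.14%), PC2 0.3214 (32.14%), PC3 0.1071 (10.71%);  cumulative: 0.5714, 0.8929, 1


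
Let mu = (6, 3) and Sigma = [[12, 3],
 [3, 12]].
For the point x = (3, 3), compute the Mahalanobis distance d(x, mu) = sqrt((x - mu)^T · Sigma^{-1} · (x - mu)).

Step 1 — centre the observation: (x - mu) = (-3, 0).

Step 2 — invert Sigma. det(Sigma) = 12·12 - (3)² = 135.
  Sigma^{-1} = (1/det) · [[d, -b], [-b, a]] = [[0.0889, -0.0222],
 [-0.0222, 0.0889]].

Step 3 — form the quadratic (x - mu)^T · Sigma^{-1} · (x - mu):
  Sigma^{-1} · (x - mu) = (-0.2667, 0.0667).
  (x - mu)^T · [Sigma^{-1} · (x - mu)] = (-3)·(-0.2667) + (0)·(0.0667) = 0.8.

Step 4 — take square root: d = √(0.8) ≈ 0.8944.

d(x, mu) = √(0.8) ≈ 0.8944


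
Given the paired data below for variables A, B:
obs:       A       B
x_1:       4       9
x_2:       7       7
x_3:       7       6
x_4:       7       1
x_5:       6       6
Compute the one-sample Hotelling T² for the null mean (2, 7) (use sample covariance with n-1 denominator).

Step 1 — sample mean vector:
  mean(A) = (4 + 7 + 7 + 7 + 6) / 5 = 31/5 = 6.2
  mean(B) = (9 + 7 + 6 + 1 + 6) / 5 = 29/5 = 5.8
  x̄ = (6.2, 5.8),  deviation x̄ - mu_0 = (6.2, 5.8) - (2, 7) = (4.2, -1.2).

Step 2 — sample covariance matrix, S[i,j] = (1/(n-1)) · Σ_k (x_{k,i} - mean_i) · (x_{k,j} - mean_j), divisor n-1 = 4:
  S[A,A] = ((-2.2)·(-2.2) + (0.8)·(0.8) + (0.8)·(0.8) + (0.8)·(0.8) + (-0.2)·(-0.2)) / 4 = 6.8/4 = 1.7
  S[A,B] = ((-2.2)·(3.2) + (0.8)·(1.2) + (0.8)·(0.2) + (0.8)·(-4.8) + (-0.2)·(0.2)) / 4 = -9.8/4 = -2.45
  S[B,B] = ((3.2)·(3.2) + (1.2)·(1.2) + (0.2)·(0.2) + (-4.8)·(-4.8) + (0.2)·(0.2)) / 4 = 34.8/4 = 8.7
  S = [[1.7, -2.45],
 [-2.45, 8.7]].

Step 3 — invert S. det(S) = 1.7·8.7 - (-2.45)² = 8.7875.
  S^{-1} = (1/det) · [[d, -b], [-b, a]] = [[0.99, 0.2788],
 [0.2788, 0.1935]].

Step 4 — quadratic form (x̄ - mu_0)^T · S^{-1} · (x̄ - mu_0):
  S^{-1} · (x̄ - mu_0) = (3.8236, 0.9388),
  (x̄ - mu_0)^T · [...] = (4.2)·(3.8236) + (-1.2)·(0.9388) = 14.9326.

Step 5 — scale by n: T² = 5 · 14.9326 = 74.6629.

T² ≈ 74.6629


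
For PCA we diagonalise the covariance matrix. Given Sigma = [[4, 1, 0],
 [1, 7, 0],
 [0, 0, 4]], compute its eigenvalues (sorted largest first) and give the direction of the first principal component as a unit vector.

Step 1 — characteristic polynomial p(λ) = det(λI - Sigma) = λ³ - tr·λ² + c_1·λ - det, where tr = trace, c_1 = sum of the principal 2×2 minors, det = det(Sigma):
  tr = 4 + 7 + 4 = 15,
  c_1 = (4·7 - (1)²) + (4·4 - (0)²) + (7·4 - (0)²) = 27 + 16 + 28 = 71,
  det = 4·(7·4 - (0)²) - (1)·((1)·4 - (0)·(0)) + (0)·((1)·(0) - 7·(0)) = 4·(28) - (1)·(4) + (0)·(0) = 108.
  So p(λ) = λ³ - 15λ² + 71λ - 108.
Step 2 — look for an integer root (rational root theorem: any rational root is an integer divisor of 108). Testing λ = 4:
  p(4) = 64 - 240 + 284 - 108 = 0  ✓
  Dividing out (λ - 4): p(λ) = (λ - 4)(λ² - 11λ + 27).
Step 3 — remaining eigenvalues from the quadratic λ² - 11λ + 27 = 0:
  Δ = 11² - 4·27 = 121 - 108 = 13,  λ = (11 ± √13)/2 = (11 ± 3.6056)/2 ≈ 7.3028 or 3.6972.
  Sorted: λ_1 = 7.3028,  λ_2 = 4,  λ_3 = 3.6972  (check: sum = 15 = tr ✓).

Step 4 — unit eigenvector for λ_1 ≈ 7.3028: v spans the null space of (Sigma - λ_1 I), whose rows are
  r_1 = (-3.3028, 1, 0),  r_2 = (1, -0.3028, 0),  r_3 = (0, 0, -3.3028).
  v is orthogonal to every row, so take v ∝ r_1 × r_3 = ((1)·(-3.3028) - (0)·(0), (0)·(0) - (-3.3028)·(-3.3028), (-3.3028)·(0) - (1)·(0)) ≈ (-3.3028, -10.9083, 0).
  Rescale (multiply by -1 so the first nonzero entry is positive): u = (3.3028, 10.9083, 0).
  ||u|| = √((3.3028)² + (10.9083)² + (0)²) = √(129.8999) ≈ 11.3974,  v_1 = u/||u|| ≈ (0.2898, 0.9571, 0) (||v_1|| = 1).

λ_1 = 7.3028,  λ_2 = 4,  λ_3 = 3.6972;  v_1 ≈ (0.2898, 0.9571, 0)


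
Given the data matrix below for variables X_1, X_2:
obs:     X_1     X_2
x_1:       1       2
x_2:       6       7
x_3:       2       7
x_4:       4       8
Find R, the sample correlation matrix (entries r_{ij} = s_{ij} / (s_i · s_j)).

Step 1 — column means:
  mean(X_1) = (1 + 6 + 2 + 4) / 4 = 13/4 = 3.25
  mean(X_2) = (2 + 7 + 7 + 8) / 4 = 24/4 = 6

Step 2 — sample variances and covariances s[i,j] = (1/(n-1)) · Σ_k (x_{k,i} - mean_i) · (x_{k,j} - mean_j), with n-1 = 3:
  s[X_1,X_1] = ((-2.25)·(-2.25) + (2.75)·(2.75) + (-1.25)·(-1.25) + (0.75)·(0.75)) / 3 = 14.75/3 = 4.9167
  s[X_1,X_2] = ((-2.25)·(-4) + (2.75)·(1) + (-1.25)·(1) + (0.75)·(2)) / 3 = 12/3 = 4
  s[X_2,X_2] = ((-4)·(-4) + (1)·(1) + (1)·(1) + (2)·(2)) / 3 = 22/3 = 7.3333
  Sample standard deviations s_i = √(s[i,i]):
  s(X_1) = √(4.9167) = 2.2174
  s(X_2) = √(7.3333) = 2.708

Step 3 — r_{ij} = s_{ij} / (s_i · s_j):
  r[X_1,X_1] = 1 (diagonal).
  r[X_1,X_2] = 4 / (2.2174 · 2.708) = 4 / 6.0046 = 0.6662
  r[X_2,X_2] = 1 (diagonal).

R is symmetric with unit diagonal. Assembling:

R = [[1, 0.6662],
 [0.6662, 1]]


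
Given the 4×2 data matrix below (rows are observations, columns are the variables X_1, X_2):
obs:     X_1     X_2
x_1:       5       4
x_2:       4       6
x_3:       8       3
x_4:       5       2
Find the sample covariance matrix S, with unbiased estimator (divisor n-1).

Step 1 — column means:
  mean(X_1) = (5 + 4 + 8 + 5) / 4 = 22/4 = 5.5
  mean(X_2) = (4 + 6 + 3 + 2) / 4 = 15/4 = 3.75

Step 2 — sample covariance S[i,j] = (1/(n-1)) · Σ_k (x_{k,i} - mean_i) · (x_{k,j} - mean_j), with n-1 = 3.
  S[X_1,X_1] = ((-0.5)·(-0.5) + (-1.5)·(-1.5) + (2.5)·(2.5) + (-0.5)·(-0.5)) / 3 = 9/3 = 3
  S[X_1,X_2] = ((-0.5)·(0.25) + (-1.5)·(2.25) + (2.5)·(-0.75) + (-0.5)·(-1.75)) / 3 = -4.5/3 = -1.5
  S[X_2,X_2] = ((0.25)·(0.25) + (2.25)·(2.25) + (-0.75)·(-0.75) + (-1.75)·(-1.75)) / 3 = 8.75/3 = 2.9167

S is symmetric (S[j,i] = S[i,j]). Assembling:

S = [[3, -1.5],
 [-1.5, 2.9167]]


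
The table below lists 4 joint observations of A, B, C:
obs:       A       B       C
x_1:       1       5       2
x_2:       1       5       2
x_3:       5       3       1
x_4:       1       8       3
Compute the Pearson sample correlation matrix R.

Step 1 — column means:
  mean(A) = (1 + 1 + 5 + 1) / 4 = 8/4 = 2
  mean(B) = (5 + 5 + 3 + 8) / 4 = 21/4 = 5.25
  mean(C) = (2 + 2 + 1 + 3) / 4 = 8/4 = 2

Step 2 — sample variances and covariances s[i,j] = (1/(n-1)) · Σ_k (x_{k,i} - mean_i) · (x_{k,j} - mean_j), with n-1 = 3:
  s[A,A] = ((-1)·(-1) + (-1)·(-1) + (3)·(3) + (-1)·(-1)) / 3 = 12/3 = 4
  s[A,B] = ((-1)·(-0.25) + (-1)·(-0.25) + (3)·(-2.25) + (-1)·(2.75)) / 3 = -9/3 = -3
  s[A,C] = ((-1)·(0) + (-1)·(0) + (3)·(-1) + (-1)·(1)) / 3 = -4/3 = -1.3333
  s[B,B] = ((-0.25)·(-0.25) + (-0.25)·(-0.25) + (-2.25)·(-2.25) + (2.75)·(2.75)) / 3 = 12.75/3 = 4.25
  s[B,C] = ((-0.25)·(0) + (-0.25)·(0) + (-2.25)·(-1) + (2.75)·(1)) / 3 = 5/3 = 1.6667
  s[C,C] = ((0)·(0) + (0)·(0) + (-1)·(-1) + (1)·(1)) / 3 = 2/3 = 0.6667
  Sample standard deviations s_i = √(s[i,i]):
  s(A) = √(4) = 2
  s(B) = √(4.25) = 2.0616
  s(C) = √(0.6667) = 0.8165

Step 3 — r_{ij} = s_{ij} / (s_i · s_j):
  r[A,A] = 1 (diagonal).
  r[A,B] = -3 / (2 · 2.0616) = -3 / 4.1231 = -0.7276
  r[A,C] = -1.3333 / (2 · 0.8165) = -1.3333 / 1.633 = -0.8165
  r[B,B] = 1 (diagonal).
  r[B,C] = 1.6667 / (2.0616 · 0.8165) = 1.6667 / 1.6833 = 0.9901
  r[C,C] = 1 (diagonal).

R is symmetric with unit diagonal. Assembling:

R = [[1, -0.7276, -0.8165],
 [-0.7276, 1, 0.9901],
 [-0.8165, 0.9901, 1]]


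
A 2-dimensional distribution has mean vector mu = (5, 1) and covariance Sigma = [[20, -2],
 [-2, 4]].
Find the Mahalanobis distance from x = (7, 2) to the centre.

Step 1 — centre the observation: (x - mu) = (2, 1).

Step 2 — invert Sigma. det(Sigma) = 20·4 - (-2)² = 76.
  Sigma^{-1} = (1/det) · [[d, -b], [-b, a]] = [[0.0526, 0.0263],
 [0.0263, 0.2632]].

Step 3 — form the quadratic (x - mu)^T · Sigma^{-1} · (x - mu):
  Sigma^{-1} · (x - mu) = (0.1316, 0.3158).
  (x - mu)^T · [Sigma^{-1} · (x - mu)] = (2)·(0.1316) + (1)·(0.3158) = 0.5789.

Step 4 — take square root: d = √(0.5789) ≈ 0.7609.

d(x, mu) = √(0.5789) ≈ 0.7609


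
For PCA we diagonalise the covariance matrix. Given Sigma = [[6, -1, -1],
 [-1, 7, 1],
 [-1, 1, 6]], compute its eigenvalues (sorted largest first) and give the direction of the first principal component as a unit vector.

Step 1 — characteristic polynomial p(λ) = det(λI - Sigma) = λ³ - tr·λ² + c_1·λ - det, where tr = trace, c_1 = sum of the principal 2×2 minors, det = det(Sigma):
  tr = 6 + 7 + 6 = 19,
  c_1 = (6·7 - (-1)²) + (6·6 - (-1)²) + (7·6 - (1)²) = 41 + 35 + 41 = 117,
  det = 6·(7·6 - (1)²) - (-1)·((-1)·6 - (1)·(-1)) + (-1)·((-1)·(1) - 7·(-1)) = 6·(41) - (-1)·(-5) + (-1)·(6) = 235.
  So p(λ) = λ³ - 19λ² + 117λ - 235.
Step 2 — look for an integer root (rational root theorem: any rational root is an integer divisor of 235). Testing λ = 5:
  p(5) = 125 - 475 + 585 - 235 = 0  ✓
  Dividing out (λ - 5): p(λ) = (λ - 5)(λ² - 14λ + 47).
Step 3 — remaining eigenvalues from the quadratic λ² - 14λ + 47 = 0:
  Δ = 14² - 4·47 = 196 - 188 = 8,  λ = (14 ± √8)/2 = (14 ± 2.8284)/2 ≈ 8.4142 or 5.5858.
  Sorted: λ_1 = 8.4142,  λ_2 = 5.5858,  λ_3 = 5  (check: sum = 19 = tr ✓).

Step 4 — unit eigenvector for λ_1 ≈ 8.4142: v spans the null space of (Sigma - λ_1 I), whose rows are
  r_1 = (-2.4142, -1, -1),  r_2 = (-1, -1.4142, 1),  r_3 = (-1, 1, -2.4142).
  v is orthogonal to every row, so take v ∝ r_1 × r_2 = ((-1)·(1) - (-1)·(-1.4142), (-1)·(-1) - (-2.4142)·(1), (-2.4142)·(-1.4142) - (-1)·(-1)) ≈ (-2.4142, 3.4142, 2.4142).
  Rescale (multiply by -1 so the first nonzero entry is positive): u = (2.4142, -3.4142, -2.4142).
  ||u|| = √((2.4142)² + (-3.4142)² + (-2.4142)²) = √(23.3137) ≈ 4.8284,  v_1 = u/||u|| ≈ (0.5, -0.7071, -0.5) (||v_1|| = 1).

λ_1 = 8.4142,  λ_2 = 5.5858,  λ_3 = 5;  v_1 ≈ (0.5, -0.7071, -0.5)


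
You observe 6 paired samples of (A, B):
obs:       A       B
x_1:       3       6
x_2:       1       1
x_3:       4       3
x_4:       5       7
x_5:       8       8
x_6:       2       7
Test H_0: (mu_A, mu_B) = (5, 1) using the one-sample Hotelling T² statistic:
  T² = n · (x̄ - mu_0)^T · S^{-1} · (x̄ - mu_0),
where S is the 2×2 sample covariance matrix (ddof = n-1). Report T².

Step 1 — sample mean vector:
  mean(A) = (3 + 1 + 4 + 5 + 8 + 2) / 6 = 23/6 = 3.8333
  mean(B) = (6 + 1 + 3 + 7 + 8 + 7) / 6 = 32/6 = 5.3333
  x̄ = (3.8333, 5.3333),  deviation x̄ - mu_0 = (3.8333, 5.3333) - (5, 1) = (-1.1667, 4.3333).

Step 2 — sample covariance matrix, S[i,j] = (1/(n-1)) · Σ_k (x_{k,i} - mean_i) · (x_{k,j} - mean_j), divisor n-1 = 5:
  S[A,A] = ((-0.8333)·(-0.8333) + (-2.8333)·(-2.8333) + (0.1667)·(0.1667) + (1.1667)·(1.1667) + (4.1667)·(4.1667) + (-1.8333)·(-1.8333)) / 5 = 30.8333/5 = 6.1667
  S[A,B] = ((-0.8333)·(0.6667) + (-2.8333)·(-4.3333) + (0.1667)·(-2.3333) + (1.1667)·(1.6667) + (4.1667)·(2.6667) + (-1.8333)·(1.6667)) / 5 = 21.3333/5 = 4.2667
  S[B,B] = ((0.6667)·(0.6667) + (-4.3333)·(-4.3333) + (-2.3333)·(-2.3333) + (1.6667)·(1.6667) + (2.6667)·(2.6667) + (1.6667)·(1.6667)) / 5 = 37.3333/5 = 7.4667
  S = [[6.1667, 4.2667],
 [4.2667, 7.4667]].

Step 3 — invert S. det(S) = 6.1667·7.4667 - (4.2667)² = 27.84.
  S^{-1} = (1/det) · [[d, -b], [-b, a]] = [[0.2682, -0.1533],
 [-0.1533, 0.2215]].

Step 4 — quadratic form (x̄ - mu_0)^T · S^{-1} · (x̄ - mu_0):
  S^{-1} · (x̄ - mu_0) = (-0.977, 1.1386),
  (x̄ - mu_0)^T · [...] = (-1.1667)·(-0.977) + (4.3333)·(1.1386) = 6.074.

Step 5 — scale by n: T² = 6 · 6.074 = 36.444.

T² ≈ 36.444


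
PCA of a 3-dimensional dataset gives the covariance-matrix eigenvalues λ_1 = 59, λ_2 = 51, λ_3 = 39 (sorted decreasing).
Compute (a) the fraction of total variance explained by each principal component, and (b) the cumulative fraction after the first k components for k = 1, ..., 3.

Step 1 — total variance = trace(Sigma) = Σ λ_i = 59 + 51 + 39 = 149.

Step 2 — fraction explained by component i = λ_i / Σ λ:
  PC1: 59/149 = 0.396
  PC2: 51/149 = 0.3423
  PC3: 39/149 = 0.2617

Step 3 — cumulative fraction after k components = (λ_1 + ... + λ_k) / Σ λ:
  k = 1: 59/149 = 0.396
  k = 2: (59 + 51)/149 = 110/149 = 0.7383
  k = 3: (59 + 51 + 39)/149 = 149/149 = 1

Summary (fraction, with percent):

explained: PC1 0.396 (39.6%), PC2 0.3423 (34.23%), PC3 0.2617 (26.17%);  cumulative: 0.396, 0.7383, 1


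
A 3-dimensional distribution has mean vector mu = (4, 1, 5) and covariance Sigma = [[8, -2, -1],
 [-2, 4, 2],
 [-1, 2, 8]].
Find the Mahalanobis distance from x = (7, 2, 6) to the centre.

Step 1 — centre the observation: (x - mu) = (3, 1, 1).

Step 2 — invert Sigma (cofactor / det for 3×3, or solve directly):
  Sigma^{-1} = [[0.1429, 0.0714, 0],
 [0.0714, 0.3214, -0.0714],
 [0, -0.0714, 0.1429]].

Step 3 — form the quadratic (x - mu)^T · Sigma^{-1} · (x - mu):
  Sigma^{-1} · (x - mu) = (0.5, 0.4643, 0.0714).
  (x - mu)^T · [Sigma^{-1} · (x - mu)] = (3)·(0.5) + (1)·(0.4643) + (1)·(0.0714) = 2.0357.

Step 4 — take square root: d = √(2.0357) ≈ 1.4268.

d(x, mu) = √(2.0357) ≈ 1.4268


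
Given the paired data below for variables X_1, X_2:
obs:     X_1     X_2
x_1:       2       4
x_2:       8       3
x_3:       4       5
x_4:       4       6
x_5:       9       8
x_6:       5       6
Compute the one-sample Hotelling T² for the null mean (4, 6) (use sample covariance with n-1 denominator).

Step 1 — sample mean vector:
  mean(X_1) = (2 + 8 + 4 + 4 + 9 + 5) / 6 = 32/6 = 5.3333
  mean(X_2) = (4 + 3 + 5 + 6 + 8 + 6) / 6 = 32/6 = 5.3333
  x̄ = (5.3333, 5.3333),  deviation x̄ - mu_0 = (5.3333, 5.3333) - (4, 6) = (1.3333, -0.6667).

Step 2 — sample covariance matrix, S[i,j] = (1/(n-1)) · Σ_k (x_{k,i} - mean_i) · (x_{k,j} - mean_j), divisor n-1 = 5:
  S[X_1,X_1] = ((-3.3333)·(-3.3333) + (2.6667)·(2.6667) + (-1.3333)·(-1.3333) + (-1.3333)·(-1.3333) + (3.6667)·(3.6667) + (-0.3333)·(-0.3333)) / 5 = 35.3333/5 = 7.0667
  S[X_1,X_2] = ((-3.3333)·(-1.3333) + (2.6667)·(-2.3333) + (-1.3333)·(-0.3333) + (-1.3333)·(0.6667) + (3.6667)·(2.6667) + (-0.3333)·(0.6667)) / 5 = 7.3333/5 = 1.4667
  S[X_2,X_2] = ((-1.3333)·(-1.3333) + (-2.3333)·(-2.3333) + (-0.3333)·(-0.3333) + (0.6667)·(0.6667) + (2.6667)·(2.6667) + (0.6667)·(0.6667)) / 5 = 15.3333/5 = 3.0667
  S = [[7.0667, 1.4667],
 [1.4667, 3.0667]].

Step 3 — invert S. det(S) = 7.0667·3.0667 - (1.4667)² = 19.52.
  S^{-1} = (1/det) · [[d, -b], [-b, a]] = [[0.1571, -0.0751],
 [-0.0751, 0.362]].

Step 4 — quadratic form (x̄ - mu_0)^T · S^{-1} · (x̄ - mu_0):
  S^{-1} · (x̄ - mu_0) = (0.2596, -0.3415),
  (x̄ - mu_0)^T · [...] = (1.3333)·(0.2596) + (-0.6667)·(-0.3415) = 0.5738.

Step 5 — scale by n: T² = 6 · 0.5738 = 3.4426.

T² ≈ 3.4426


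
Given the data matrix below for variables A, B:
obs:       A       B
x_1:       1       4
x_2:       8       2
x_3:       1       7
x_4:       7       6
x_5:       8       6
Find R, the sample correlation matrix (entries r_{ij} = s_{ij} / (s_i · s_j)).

Step 1 — column means:
  mean(A) = (1 + 8 + 1 + 7 + 8) / 5 = 25/5 = 5
  mean(B) = (4 + 2 + 7 + 6 + 6) / 5 = 25/5 = 5

Step 2 — sample variances and covariances s[i,j] = (1/(n-1)) · Σ_k (x_{k,i} - mean_i) · (x_{k,j} - mean_j), with n-1 = 4:
  s[A,A] = ((-4)·(-4) + (3)·(3) + (-4)·(-4) + (2)·(2) + (3)·(3)) / 4 = 54/4 = 13.5
  s[A,B] = ((-4)·(-1) + (3)·(-3) + (-4)·(2) + (2)·(1) + (3)·(1)) / 4 = -8/4 = -2
  s[B,B] = ((-1)·(-1) + (-3)·(-3) + (2)·(2) + (1)·(1) + (1)·(1)) / 4 = 16/4 = 4
  Sample standard deviations s_i = √(s[i,i]):
  s(A) = √(13.5) = 3.6742
  s(B) = √(4) = 2

Step 3 — r_{ij} = s_{ij} / (s_i · s_j):
  r[A,A] = 1 (diagonal).
  r[A,B] = -2 / (3.6742 · 2) = -2 / 7.3485 = -0.2722
  r[B,B] = 1 (diagonal).

R is symmetric with unit diagonal. Assembling:

R = [[1, -0.2722],
 [-0.2722, 1]]


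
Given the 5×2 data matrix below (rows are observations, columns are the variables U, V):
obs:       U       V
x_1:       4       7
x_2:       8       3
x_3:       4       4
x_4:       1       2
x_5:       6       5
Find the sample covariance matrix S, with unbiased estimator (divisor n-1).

Step 1 — column means:
  mean(U) = (4 + 8 + 4 + 1 + 6) / 5 = 23/5 = 4.6
  mean(V) = (7 + 3 + 4 + 2 + 5) / 5 = 21/5 = 4.2

Step 2 — sample covariance S[i,j] = (1/(n-1)) · Σ_k (x_{k,i} - mean_i) · (x_{k,j} - mean_j), with n-1 = 4.
  S[U,U] = ((-0.6)·(-0.6) + (3.4)·(3.4) + (-0.6)·(-0.6) + (-3.6)·(-3.6) + (1.4)·(1.4)) / 4 = 27.2/4 = 6.8
  S[U,V] = ((-0.6)·(2.8) + (3.4)·(-1.2) + (-0.6)·(-0.2) + (-3.6)·(-2.2) + (1.4)·(0.8)) / 4 = 3.4/4 = 0.85
  S[V,V] = ((2.8)·(2.8) + (-1.2)·(-1.2) + (-0.2)·(-0.2) + (-2.2)·(-2.2) + (0.8)·(0.8)) / 4 = 14.8/4 = 3.7

S is symmetric (S[j,i] = S[i,j]). Assembling:

S = [[6.8, 0.85],
 [0.85, 3.7]]


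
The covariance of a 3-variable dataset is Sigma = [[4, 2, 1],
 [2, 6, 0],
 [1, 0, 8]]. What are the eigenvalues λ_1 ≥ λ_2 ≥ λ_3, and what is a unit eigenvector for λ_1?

Step 1 — characteristic polynomial p(λ) = det(λI - Sigma) = λ³ - tr·λ² + c_1·λ - det, where tr = trace, c_1 = sum of the principal 2×2 minors, det = det(Sigma):
  tr = 4 + 6 + 8 = 18,
  c_1 = (4·6 - (2)²) + (4·8 - (1)²) + (6·8 - (0)²) = 20 + 31 + 48 = 99,
  det = 4·(6·8 - (0)²) - (2)·((2)·8 - (0)·(1)) + (1)·((2)·(0) - 6·(1)) = 4·(48) - (2)·(16) + (1)·(-6) = 154.
  So p(λ) = λ³ - 18λ² + 99λ - 154.
Step 2 — look for an integer root (rational root theorem: any rational root is an integer divisor of 154). Testing λ = 7:
  p(7) = 343 - 882 + 693 - 154 = 0  ✓
  Dividing out (λ - 7): p(λ) = (λ - 7)(λ² - 11λ + 22).
Step 3 — remaining eigenvalues from the quadratic λ² - 11λ + 22 = 0:
  Δ = 11² - 4·22 = 121 - 88 = 33,  λ = (11 ± √33)/2 = (11 ± 5.7446)/2 ≈ 8.3723 or 2.6277.
  Sorted: λ_1 = 8.3723,  λ_2 = 7,  λ_3 = 2.6277  (check: sum = 18 = tr ✓).

Step 4 — unit eigenvector for λ_1 ≈ 8.3723: v spans the null space of (Sigma - λ_1 I), whose rows are
  r_1 = (-4.3723, 2, 1),  r_2 = (2, -2.3723, 0),  r_3 = (1, 0, -0.3723).
  v is orthogonal to every row, so take v ∝ r_1 × r_2 = ((2)·(0) - (1)·(-2.3723), (1)·(2) - (-4.3723)·(0), (-4.3723)·(-2.3723) - (2)·(2)) ≈ (2.3723, 2, 6.3723).
  Let u = (2.3723, 2, 6.3723).
  ||u|| = √((2.3723)² + (2)² + (6.3723)²) = √(50.2337) ≈ 7.0876,  v_1 = u/||u|| ≈ (0.3347, 0.2822, 0.8991) (||v_1|| = 1).

λ_1 = 8.3723,  λ_2 = 7,  λ_3 = 2.6277;  v_1 ≈ (0.3347, 0.2822, 0.8991)


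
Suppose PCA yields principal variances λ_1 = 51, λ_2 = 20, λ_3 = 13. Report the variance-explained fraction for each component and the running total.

Step 1 — total variance = trace(Sigma) = Σ λ_i = 51 + 20 + 13 = 84.

Step 2 — fraction explained by component i = λ_i / Σ λ:
  PC1: 51/84 = 0.6071
  PC2: 20/84 = 0.2381
  PC3: 13/84 = 0.1548

Step 3 — cumulative fraction after k components = (λ_1 + ... + λ_k) / Σ λ:
  k = 1: 51/84 = 0.6071
  k = 2: (51 + 20)/84 = 71/84 = 0.8452
  k = 3: (51 + 20 + 13)/84 = 84/84 = 1

Summary (fraction, with percent):

explained: PC1 0.6071 (60.71%), PC2 0.2381 (23.81%), PC3 0.1548 (15.48%);  cumulative: 0.6071, 0.8452, 1


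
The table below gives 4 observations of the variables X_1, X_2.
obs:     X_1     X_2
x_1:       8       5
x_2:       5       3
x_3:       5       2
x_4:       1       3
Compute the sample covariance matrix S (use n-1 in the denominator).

Step 1 — column means:
  mean(X_1) = (8 + 5 + 5 + 1) / 4 = 19/4 = 4.75
  mean(X_2) = (5 + 3 + 2 + 3) / 4 = 13/4 = 3.25

Step 2 — sample covariance S[i,j] = (1/(n-1)) · Σ_k (x_{k,i} - mean_i) · (x_{k,j} - mean_j), with n-1 = 3.
  S[X_1,X_1] = ((3.25)·(3.25) + (0.25)·(0.25) + (0.25)·(0.25) + (-3.75)·(-3.75)) / 3 = 24.75/3 = 8.25
  S[X_1,X_2] = ((3.25)·(1.75) + (0.25)·(-0.25) + (0.25)·(-1.25) + (-3.75)·(-0.25)) / 3 = 6.25/3 = 2.0833
  S[X_2,X_2] = ((1.75)·(1.75) + (-0.25)·(-0.25) + (-1.25)·(-1.25) + (-0.25)·(-0.25)) / 3 = 4.75/3 = 1.5833

S is symmetric (S[j,i] = S[i,j]). Assembling:

S = [[8.25, 2.0833],
 [2.0833, 1.5833]]


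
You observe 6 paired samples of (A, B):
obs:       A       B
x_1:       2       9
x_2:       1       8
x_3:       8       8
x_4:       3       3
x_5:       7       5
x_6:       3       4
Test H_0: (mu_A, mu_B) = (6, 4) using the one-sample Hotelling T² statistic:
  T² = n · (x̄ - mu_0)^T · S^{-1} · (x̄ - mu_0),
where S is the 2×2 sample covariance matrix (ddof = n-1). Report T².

Step 1 — sample mean vector:
  mean(A) = (2 + 1 + 8 + 3 + 7 + 3) / 6 = 24/6 = 4
  mean(B) = (9 + 8 + 8 + 3 + 5 + 4) / 6 = 37/6 = 6.1667
  x̄ = (4, 6.1667),  deviation x̄ - mu_0 = (4, 6.1667) - (6, 4) = (-2, 2.1667).

Step 2 — sample covariance matrix, S[i,j] = (1/(n-1)) · Σ_k (x_{k,i} - mean_i) · (x_{k,j} - mean_j), divisor n-1 = 5:
  S[A,A] = ((-2)·(-2) + (-3)·(-3) + (4)·(4) + (-1)·(-1) + (3)·(3) + (-1)·(-1)) / 5 = 40/5 = 8
  S[A,B] = ((-2)·(2.8333) + (-3)·(1.8333) + (4)·(1.8333) + (-1)·(-3.1667) + (3)·(-1.1667) + (-1)·(-2.1667)) / 5 = -2/5 = -0.4
  S[B,B] = ((2.8333)·(2.8333) + (1.8333)·(1.8333) + (1.8333)·(1.8333) + (-3.1667)·(-3.1667) + (-1.1667)·(-1.1667) + (-2.1667)·(-2.1667)) / 5 = 30.8333/5 = 6.1667
  S = [[8, -0.4],
 [-0.4, 6.1667]].

Step 3 — invert S. det(S) = 8·6.1667 - (-0.4)² = 49.1733.
  S^{-1} = (1/det) · [[d, -b], [-b, a]] = [[0.1254, 0.0081],
 [0.0081, 0.1627]].

Step 4 — quadratic form (x̄ - mu_0)^T · S^{-1} · (x̄ - mu_0):
  S^{-1} · (x̄ - mu_0) = (-0.2332, 0.3362),
  (x̄ - mu_0)^T · [...] = (-2)·(-0.2332) + (2.1667)·(0.3362) = 1.1949.

Step 5 — scale by n: T² = 6 · 1.1949 = 7.1692.

T² ≈ 7.1692


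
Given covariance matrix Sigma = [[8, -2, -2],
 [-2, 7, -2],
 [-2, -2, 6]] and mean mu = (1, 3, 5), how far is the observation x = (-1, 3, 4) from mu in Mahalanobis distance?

Step 1 — centre the observation: (x - mu) = (-2, 0, -1).

Step 2 — invert Sigma (cofactor / det for 3×3, or solve directly):
  Sigma^{-1} = [[0.161, 0.0678, 0.0763],
 [0.0678, 0.1864, 0.0847],
 [0.0763, 0.0847, 0.2203]].

Step 3 — form the quadratic (x - mu)^T · Sigma^{-1} · (x - mu):
  Sigma^{-1} · (x - mu) = (-0.3983, -0.2203, -0.3729).
  (x - mu)^T · [Sigma^{-1} · (x - mu)] = (-2)·(-0.3983) + (0)·(-0.2203) + (-1)·(-0.3729) = 1.1695.

Step 4 — take square root: d = √(1.1695) ≈ 1.0814.

d(x, mu) = √(1.1695) ≈ 1.0814


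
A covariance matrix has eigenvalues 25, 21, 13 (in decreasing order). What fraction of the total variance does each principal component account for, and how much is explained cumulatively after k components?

Step 1 — total variance = trace(Sigma) = Σ λ_i = 25 + 21 + 13 = 59.

Step 2 — fraction explained by component i = λ_i / Σ λ:
  PC1: 25/59 = 0.4237
  PC2: 21/59 = 0.3559
  PC3: 13/59 = 0.2203

Step 3 — cumulative fraction after k components = (λ_1 + ... + λ_k) / Σ λ:
  k = 1: 25/59 = 0.4237
  k = 2: (25 + 21)/59 = 46/59 = 0.7797
  k = 3: (25 + 21 + 13)/59 = 59/59 = 1

Summary (fraction, with percent):

explained: PC1 0.4237 (42.37%), PC2 0.3559 (35.59%), PC3 0.2203 (22.03%);  cumulative: 0.4237, 0.7797, 1


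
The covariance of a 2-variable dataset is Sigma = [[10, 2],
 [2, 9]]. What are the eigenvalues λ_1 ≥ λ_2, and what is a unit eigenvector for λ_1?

Step 1 — characteristic polynomial of 2×2 Sigma:
  det(Sigma - λI) = λ² - trace · λ + det = 0.
  trace = 10 + 9 = 19, det = 10·9 - (2)² = 86.
Step 2 — discriminant:
  Δ = trace² - 4·det = 361 - 344 = 17.
Step 3 — eigenvalues:
  λ = (trace ± √Δ)/2 = (19 ± 4.1231)/2,
  λ_1 = 11.5616,  λ_2 = 7.4384.

Step 4 — unit eigenvector for λ_1: solve (Sigma - λ_1 I)v = 0. First row:
  (10 - 11.5616)·v_x + (2)·v_y = 0, i.e. (-1.5616)·v_x + (2)·v_y = 0,
  so v ∝ (b, λ_1 - a) = (2, 1.5616) = u.
  ||u|| = √((2)² + (1.5616)²) = √(6.4384) ≈ 2.5374,
  v_1 = u/||u|| ≈ (0.7882, 0.6154) (||v_1|| = 1).

λ_1 = 11.5616,  λ_2 = 7.4384;  v_1 ≈ (0.7882, 0.6154)


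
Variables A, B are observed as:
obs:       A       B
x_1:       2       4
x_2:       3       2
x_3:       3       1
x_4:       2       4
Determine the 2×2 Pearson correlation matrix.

Step 1 — column means:
  mean(A) = (2 + 3 + 3 + 2) / 4 = 10/4 = 2.5
  mean(B) = (4 + 2 + 1 + 4) / 4 = 11/4 = 2.75

Step 2 — sample variances and covariances s[i,j] = (1/(n-1)) · Σ_k (x_{k,i} - mean_i) · (x_{k,j} - mean_j), with n-1 = 3:
  s[A,A] = ((-0.5)·(-0.5) + (0.5)·(0.5) + (0.5)·(0.5) + (-0.5)·(-0.5)) / 3 = 1/3 = 0.3333
  s[A,B] = ((-0.5)·(1.25) + (0.5)·(-0.75) + (0.5)·(-1.75) + (-0.5)·(1.25)) / 3 = -2.5/3 = -0.8333
  s[B,B] = ((1.25)·(1.25) + (-0.75)·(-0.75) + (-1.75)·(-1.75) + (1.25)·(1.25)) / 3 = 6.75/3 = 2.25
  Sample standard deviations s_i = √(s[i,i]):
  s(A) = √(0.3333) = 0.5774
  s(B) = √(2.25) = 1.5

Step 3 — r_{ij} = s_{ij} / (s_i · s_j):
  r[A,A] = 1 (diagonal).
  r[A,B] = -0.8333 / (0.5774 · 1.5) = -0.8333 / 0.866 = -0.9623
  r[B,B] = 1 (diagonal).

R is symmetric with unit diagonal. Assembling:

R = [[1, -0.9623],
 [-0.9623, 1]]


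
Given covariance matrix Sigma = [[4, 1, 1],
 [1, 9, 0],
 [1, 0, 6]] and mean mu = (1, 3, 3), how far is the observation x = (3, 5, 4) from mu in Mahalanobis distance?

Step 1 — centre the observation: (x - mu) = (2, 2, 1).

Step 2 — invert Sigma (cofactor / det for 3×3, or solve directly):
  Sigma^{-1} = [[0.2687, -0.0299, -0.0448],
 [-0.0299, 0.1144, 0.005],
 [-0.0448, 0.005, 0.1741]].

Step 3 — form the quadratic (x - mu)^T · Sigma^{-1} · (x - mu):
  Sigma^{-1} · (x - mu) = (0.4328, 0.1741, 0.0945).
  (x - mu)^T · [Sigma^{-1} · (x - mu)] = (2)·(0.4328) + (2)·(0.1741) + (1)·(0.0945) = 1.3085.

Step 4 — take square root: d = √(1.3085) ≈ 1.1439.

d(x, mu) = √(1.3085) ≈ 1.1439


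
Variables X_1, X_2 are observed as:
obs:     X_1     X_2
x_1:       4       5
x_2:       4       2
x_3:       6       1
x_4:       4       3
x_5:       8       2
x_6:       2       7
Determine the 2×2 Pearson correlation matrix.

Step 1 — column means:
  mean(X_1) = (4 + 4 + 6 + 4 + 8 + 2) / 6 = 28/6 = 4.6667
  mean(X_2) = (5 + 2 + 1 + 3 + 2 + 7) / 6 = 20/6 = 3.3333

Step 2 — sample variances and covariances s[i,j] = (1/(n-1)) · Σ_k (x_{k,i} - mean_i) · (x_{k,j} - mean_j), with n-1 = 5:
  s[X_1,X_1] = ((-0.6667)·(-0.6667) + (-0.6667)·(-0.6667) + (1.3333)·(1.3333) + (-0.6667)·(-0.6667) + (3.3333)·(3.3333) + (-2.6667)·(-2.6667)) / 5 = 21.3333/5 = 4.2667
  s[X_1,X_2] = ((-0.6667)·(1.6667) + (-0.6667)·(-1.3333) + (1.3333)·(-2.3333) + (-0.6667)·(-0.3333) + (3.3333)·(-1.3333) + (-2.6667)·(3.6667)) / 5 = -17.3333/5 = -3.4667
  s[X_2,X_2] = ((1.6667)·(1.6667) + (-1.3333)·(-1.3333) + (-2.3333)·(-2.3333) + (-0.3333)·(-0.3333) + (-1.3333)·(-1.3333) + (3.6667)·(3.6667)) / 5 = 25.3333/5 = 5.0667
  Sample standard deviations s_i = √(s[i,i]):
  s(X_1) = √(4.2667) = 2.0656
  s(X_2) = √(5.0667) = 2.2509

Step 3 — r_{ij} = s_{ij} / (s_i · s_j):
  r[X_1,X_1] = 1 (diagonal).
  r[X_1,X_2] = -3.4667 / (2.0656 · 2.2509) = -3.4667 / 4.6495 = -0.7456
  r[X_2,X_2] = 1 (diagonal).

R is symmetric with unit diagonal. Assembling:

R = [[1, -0.7456],
 [-0.7456, 1]]


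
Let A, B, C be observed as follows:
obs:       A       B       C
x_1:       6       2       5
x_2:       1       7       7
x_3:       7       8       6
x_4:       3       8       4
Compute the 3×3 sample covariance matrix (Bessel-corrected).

Step 1 — column means:
  mean(A) = (6 + 1 + 7 + 3) / 4 = 17/4 = 4.25
  mean(B) = (2 + 7 + 8 + 8) / 4 = 25/4 = 6.25
  mean(C) = (5 + 7 + 6 + 4) / 4 = 22/4 = 5.5

Step 2 — sample covariance S[i,j] = (1/(n-1)) · Σ_k (x_{k,i} - mean_i) · (x_{k,j} - mean_j), with n-1 = 3.
  S[A,A] = ((1.75)·(1.75) + (-3.25)·(-3.25) + (2.75)·(2.75) + (-1.25)·(-1.25)) / 3 = 22.75/3 = 7.5833
  S[A,B] = ((1.75)·(-4.25) + (-3.25)·(0.75) + (2.75)·(1.75) + (-1.25)·(1.75)) / 3 = -7.25/3 = -2.4167
  S[A,C] = ((1.75)·(-0.5) + (-3.25)·(1.5) + (2.75)·(0.5) + (-1.25)·(-1.5)) / 3 = -2.5/3 = -0.8333
  S[B,B] = ((-4.25)·(-4.25) + (0.75)·(0.75) + (1.75)·(1.75) + (1.75)·(1.75)) / 3 = 24.75/3 = 8.25
  S[B,C] = ((-4.25)·(-0.5) + (0.75)·(1.5) + (1.75)·(0.5) + (1.75)·(-1.5)) / 3 = 1.5/3 = 0.5
  S[C,C] = ((-0.5)·(-0.5) + (1.5)·(1.5) + (0.5)·(0.5) + (-1.5)·(-1.5)) / 3 = 5/3 = 1.6667

S is symmetric (S[j,i] = S[i,j]). Assembling:

S = [[7.5833, -2.4167, -0.8333],
 [-2.4167, 8.25, 0.5],
 [-0.8333, 0.5, 1.6667]]


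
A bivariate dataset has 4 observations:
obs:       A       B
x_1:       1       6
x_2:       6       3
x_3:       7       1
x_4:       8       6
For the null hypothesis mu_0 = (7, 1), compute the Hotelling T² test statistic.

Step 1 — sample mean vector:
  mean(A) = (1 + 6 + 7 + 8) / 4 = 22/4 = 5.5
  mean(B) = (6 + 3 + 1 + 6) / 4 = 16/4 = 4
  x̄ = (5.5, 4),  deviation x̄ - mu_0 = (5.5, 4) - (7, 1) = (-1.5, 3).

Step 2 — sample covariance matrix, S[i,j] = (1/(n-1)) · Σ_k (x_{k,i} - mean_i) · (x_{k,j} - mean_j), divisor n-1 = 3:
  S[A,A] = ((-4.5)·(-4.5) + (0.5)·(0.5) + (1.5)·(1.5) + (2.5)·(2.5)) / 3 = 29/3 = 9.6667
  S[A,B] = ((-4.5)·(2) + (0.5)·(-1) + (1.5)·(-3) + (2.5)·(2)) / 3 = -9/3 = -3
  S[B,B] = ((2)·(2) + (-1)·(-1) + (-3)·(-3) + (2)·(2)) / 3 = 18/3 = 6
  S = [[9.6667, -3],
 [-3, 6]].

Step 3 — invert S. det(S) = 9.6667·6 - (-3)² = 49.
  S^{-1} = (1/det) · [[d, -b], [-b, a]] = [[0.1224, 0.0612],
 [0.0612, 0.1973]].

Step 4 — quadratic form (x̄ - mu_0)^T · S^{-1} · (x̄ - mu_0):
  S^{-1} · (x̄ - mu_0) = (0, 0.5),
  (x̄ - mu_0)^T · [...] = (-1.5)·(0) + (3)·(0.5) = 1.5.

Step 5 — scale by n: T² = 4 · 1.5 = 6.

T² ≈ 6


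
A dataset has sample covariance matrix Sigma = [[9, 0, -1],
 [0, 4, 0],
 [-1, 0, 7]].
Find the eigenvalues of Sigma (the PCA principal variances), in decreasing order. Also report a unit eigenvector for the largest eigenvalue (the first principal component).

Step 1 — characteristic polynomial p(λ) = det(λI - Sigma) = λ³ - tr·λ² + c_1·λ - det, where tr = trace, c_1 = sum of the principal 2×2 minors, det = det(Sigma):
  tr = 9 + 4 + 7 = 20,
  c_1 = (9·4 - (0)²) + (9·7 - (-1)²) + (4·7 - (0)²) = 36 + 62 + 28 = 126,
  det = 9·(4·7 - (0)²) - (0)·((0)·7 - (0)·(-1)) + (-1)·((0)·(0) - 4·(-1)) = 9·(28) - (0)·(0) + (-1)·(4) = 248.
  So p(λ) = λ³ - 20λ² + 126λ - 248.
Step 2 — look for an integer root (rational root theorem: any rational root is an integer divisor of 248). Testing λ = 4:
  p(4) = 64 - 320 + 504 - 248 = 0  ✓
  Dividing out (λ - 4): p(λ) = (λ - 4)(λ² - 16λ + 62).
Step 3 — remaining eigenvalues from the quadratic λ² - 16λ + 62 = 0:
  Δ = 16² - 4·62 = 256 - 248 = 8,  λ = (16 ± √8)/2 = (16 ± 2.8284)/2 ≈ 9.4142 or 6.5858.
  Sorted: λ_1 = 9.4142,  λ_2 = 6.5858,  λ_3 = 4  (check: sum = 20 = tr ✓).

Step 4 — unit eigenvector for λ_1 ≈ 9.4142: v spans the null space of (Sigma - λ_1 I), whose rows are
  r_1 = (-0.4142, 0, -1),  r_2 = (0, -5.4142, 0),  r_3 = (-1, 0, -2.4142).
  v is orthogonal to every row, so take v ∝ r_1 × r_2 = ((0)·(0) - (-1)·(-5.4142), (-1)·(0) - (-0.4142)·(0), (-0.4142)·(-5.4142) - (0)·(0)) ≈ (-5.4142, 0, 2.2426).
  Rescale (multiply by -1 so the first nonzero entry is positive): u = (5.4142, 0, -2.2426).
  ||u|| = √((5.4142)² + (0)² + (-2.2426)²) = √(34.3431) ≈ 5.8603,  v_1 = u/||u|| ≈ (0.9239, 0, -0.3827) (||v_1|| = 1).

λ_1 = 9.4142,  λ_2 = 6.5858,  λ_3 = 4;  v_1 ≈ (0.9239, 0, -0.3827)


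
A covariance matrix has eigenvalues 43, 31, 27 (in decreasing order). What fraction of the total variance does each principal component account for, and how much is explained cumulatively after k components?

Step 1 — total variance = trace(Sigma) = Σ λ_i = 43 + 31 + 27 = 101.

Step 2 — fraction explained by component i = λ_i / Σ λ:
  PC1: 43/101 = 0.4257
  PC2: 31/101 = 0.3069
  PC3: 27/101 = 0.2673

Step 3 — cumulative fraction after k components = (λ_1 + ... + λ_k) / Σ λ:
  k = 1: 43/101 = 0.4257
  k = 2: (43 + 31)/101 = 74/101 = 0.7327
  k = 3: (43 + 31 + 27)/101 = 101/101 = 1

Summary (fraction, with percent):

explained: PC1 0.4257 (42.57%), PC2 0.3069 (30.69%), PC3 0.2673 (26.73%);  cumulative: 0.4257, 0.7327, 1
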